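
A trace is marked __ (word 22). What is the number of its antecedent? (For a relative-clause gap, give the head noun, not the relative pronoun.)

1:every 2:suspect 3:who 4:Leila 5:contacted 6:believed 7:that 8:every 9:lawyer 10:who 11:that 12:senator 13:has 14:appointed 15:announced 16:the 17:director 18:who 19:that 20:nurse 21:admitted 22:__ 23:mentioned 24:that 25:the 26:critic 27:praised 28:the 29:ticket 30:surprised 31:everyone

The gap at 22 is the subject of "mentioned", inside a relative clause.
The relative pronoun is "who" (word 18); it is bound by the head noun immediately before it.
Its filler is the head noun "director", at word 17.

17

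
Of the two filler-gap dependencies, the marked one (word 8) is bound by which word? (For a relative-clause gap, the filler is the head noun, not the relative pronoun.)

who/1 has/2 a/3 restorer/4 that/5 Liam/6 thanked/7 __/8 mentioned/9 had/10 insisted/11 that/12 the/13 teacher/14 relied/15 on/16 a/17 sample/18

4

The marked gap is inside the relative clause, the direct object of "thanked".
Its filler is the head noun "restorer" (via "that"), at word 4.
(The other dependency links word 1 to a gap after word 9.)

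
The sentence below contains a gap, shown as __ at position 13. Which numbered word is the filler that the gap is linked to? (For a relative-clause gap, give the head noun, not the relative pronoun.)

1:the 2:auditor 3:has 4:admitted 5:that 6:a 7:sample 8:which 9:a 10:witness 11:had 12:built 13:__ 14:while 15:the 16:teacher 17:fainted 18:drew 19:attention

7

The gap at 13 is the object of "built", inside a relative clause.
The relative pronoun is "which" (word 8); it is bound by the head noun immediately before it.
Its filler is the head noun "sample", at word 7.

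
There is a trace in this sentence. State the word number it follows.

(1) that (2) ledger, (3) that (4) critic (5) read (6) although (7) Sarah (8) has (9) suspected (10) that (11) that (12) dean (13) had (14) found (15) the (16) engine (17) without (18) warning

5

The displaced element is "that ledger" (word 2).
It functions as the direct object of "read", so the gap sits immediately after word 5 ("read").
Base order: That critic read that ledger although Sarah has suspected that that dean had found the engine without warning.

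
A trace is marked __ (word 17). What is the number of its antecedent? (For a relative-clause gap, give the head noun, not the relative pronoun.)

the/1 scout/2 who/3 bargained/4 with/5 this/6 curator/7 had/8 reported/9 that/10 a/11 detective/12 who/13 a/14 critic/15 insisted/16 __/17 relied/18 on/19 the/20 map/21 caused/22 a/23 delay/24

12

The gap at 17 is the subject of "relied", inside a relative clause.
The relative pronoun is "who" (word 13); it is bound by the head noun immediately before it.
Its filler is the head noun "detective", at word 12.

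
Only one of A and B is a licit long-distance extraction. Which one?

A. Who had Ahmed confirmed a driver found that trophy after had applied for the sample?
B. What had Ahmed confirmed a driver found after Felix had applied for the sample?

B

In A, the wh-phrase is extracted from inside an adjunct island (introduced by "after"), which blocks movement.
In B, the extraction path crosses only that-complement boundaries, which are transparent.
So B is grammatical.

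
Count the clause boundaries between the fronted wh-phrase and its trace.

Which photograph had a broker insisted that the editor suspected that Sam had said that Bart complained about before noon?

"which photograph" is extracted from the PP object of "complained".
Boundaries crossed, outermost first: [that], [that], [that] — 3 in total.

3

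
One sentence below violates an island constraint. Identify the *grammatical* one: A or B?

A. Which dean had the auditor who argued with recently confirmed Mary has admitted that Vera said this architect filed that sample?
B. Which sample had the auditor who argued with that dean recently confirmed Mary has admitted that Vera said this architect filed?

In A, the wh-phrase is extracted from inside a complex-NP island (relative clause) (introduced by "who"), which blocks movement.
In B, the extraction path crosses only that-complement boundaries, which are transparent.
So B is grammatical.

B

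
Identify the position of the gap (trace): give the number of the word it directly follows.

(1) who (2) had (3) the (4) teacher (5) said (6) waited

5

The displaced element is "who" (word 1).
It is linked across 1 clause boundary (Ø).
It functions as the subject of "waited", so the gap sits immediately after word 5 ("said").
Base order: The teacher had said that who waited.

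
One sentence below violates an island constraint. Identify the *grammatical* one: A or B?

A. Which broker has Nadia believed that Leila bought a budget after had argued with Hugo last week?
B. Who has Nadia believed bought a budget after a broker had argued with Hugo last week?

In A, the wh-phrase is extracted from inside an adjunct island (introduced by "after"), which blocks movement.
In B, the extraction path crosses only that-complement boundaries, which are transparent.
So B is grammatical.

B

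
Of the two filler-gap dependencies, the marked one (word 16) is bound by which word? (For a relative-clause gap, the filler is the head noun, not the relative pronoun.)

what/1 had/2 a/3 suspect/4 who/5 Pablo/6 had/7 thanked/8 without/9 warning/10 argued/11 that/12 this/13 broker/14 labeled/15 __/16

The marked gap is the direct object of "labeled".
Its filler is the fronted wh-phrase "what", at word 1.
(The other dependency links word 4 to a gap after word 8.)

1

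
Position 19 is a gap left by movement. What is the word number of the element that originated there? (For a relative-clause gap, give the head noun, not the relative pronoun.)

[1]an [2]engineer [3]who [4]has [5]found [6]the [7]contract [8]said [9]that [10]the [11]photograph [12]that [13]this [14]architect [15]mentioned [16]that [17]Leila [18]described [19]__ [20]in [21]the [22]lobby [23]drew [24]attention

The gap at 19 is the object of "described", inside a relative clause.
The relative pronoun is "that" (word 12); it is bound by the head noun immediately before it.
Its filler is the head noun "photograph", at word 11.

11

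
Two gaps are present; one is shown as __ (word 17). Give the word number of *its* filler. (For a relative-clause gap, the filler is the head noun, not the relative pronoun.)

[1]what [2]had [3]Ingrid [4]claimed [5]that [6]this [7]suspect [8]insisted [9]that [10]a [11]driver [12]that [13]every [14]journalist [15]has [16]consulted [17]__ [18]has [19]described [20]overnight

11

The marked gap is inside the relative clause, the direct object of "consulted".
Its filler is the head noun "driver" (via "that"), at word 11.
(The other dependency links word 1 to a gap after word 19.)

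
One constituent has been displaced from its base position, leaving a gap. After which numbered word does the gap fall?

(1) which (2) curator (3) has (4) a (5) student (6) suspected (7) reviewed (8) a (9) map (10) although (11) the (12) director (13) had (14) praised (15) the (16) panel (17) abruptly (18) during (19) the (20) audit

6

The displaced element is "which curator" (word 2).
It is linked across 1 clause boundary (Ø).
It functions as the subject of "reviewed", so the gap sits immediately after word 6 ("suspected").
Base order: A student has suspected that which curator reviewed a map although the director had praised the panel abruptly during the audit.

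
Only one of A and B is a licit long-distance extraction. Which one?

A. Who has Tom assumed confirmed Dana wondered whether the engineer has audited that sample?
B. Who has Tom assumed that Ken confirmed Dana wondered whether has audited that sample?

In B, the wh-phrase is extracted from inside a wh-island (introduced by "whether"), which blocks movement.
In A, the extraction path crosses only that-complement boundaries, which are transparent.
So A is grammatical.

A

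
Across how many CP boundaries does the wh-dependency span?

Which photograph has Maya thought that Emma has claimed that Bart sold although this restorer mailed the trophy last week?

2

"which photograph" is extracted from the object of "sold".
Boundaries crossed, outermost first: [that], [that] — 2 in total.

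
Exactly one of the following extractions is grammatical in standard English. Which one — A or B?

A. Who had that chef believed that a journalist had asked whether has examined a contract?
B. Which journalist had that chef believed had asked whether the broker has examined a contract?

In A, the wh-phrase is extracted from inside a wh-island (introduced by "whether"), which blocks movement.
In B, the extraction path crosses only that-complement boundaries, which are transparent.
So B is grammatical.

B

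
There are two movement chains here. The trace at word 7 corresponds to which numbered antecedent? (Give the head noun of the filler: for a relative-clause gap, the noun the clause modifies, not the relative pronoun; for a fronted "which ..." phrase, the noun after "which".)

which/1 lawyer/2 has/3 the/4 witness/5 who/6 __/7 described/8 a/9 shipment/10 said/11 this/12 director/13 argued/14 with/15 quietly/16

The marked gap is inside the relative clause, the subject of "described".
Its filler is the head noun "witness" (via "who"), at word 5.
(The other dependency links word 2 to a gap after word 15.)

5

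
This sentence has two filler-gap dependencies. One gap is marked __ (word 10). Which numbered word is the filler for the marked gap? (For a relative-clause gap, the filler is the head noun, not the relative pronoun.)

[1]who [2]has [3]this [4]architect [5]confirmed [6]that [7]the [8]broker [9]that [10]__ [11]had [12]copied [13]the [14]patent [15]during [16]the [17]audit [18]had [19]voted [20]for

8

The marked gap is inside the relative clause, the subject of "copied".
Its filler is the head noun "broker" (via "that"), at word 8.
(The other dependency links word 1 to a gap after word 20.)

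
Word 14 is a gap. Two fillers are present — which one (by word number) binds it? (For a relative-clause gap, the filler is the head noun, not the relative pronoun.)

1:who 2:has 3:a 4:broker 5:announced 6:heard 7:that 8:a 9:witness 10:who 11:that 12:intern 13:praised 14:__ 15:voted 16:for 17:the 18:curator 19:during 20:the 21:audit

9

The marked gap is inside the relative clause, the direct object of "praised".
Its filler is the head noun "witness" (via "who"), at word 9.
(The other dependency links word 1 to a gap after word 5.)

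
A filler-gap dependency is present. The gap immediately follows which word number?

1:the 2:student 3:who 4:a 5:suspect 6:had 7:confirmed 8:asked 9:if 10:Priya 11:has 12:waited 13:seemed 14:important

7

The displaced element is "the student" (word 2).
It is linked across 1 clause boundary (Ø).
It functions as the subject of "asked", so the gap sits immediately after word 7 ("confirmed").
Base order: A suspect had confirmed that the student asked if Priya has waited.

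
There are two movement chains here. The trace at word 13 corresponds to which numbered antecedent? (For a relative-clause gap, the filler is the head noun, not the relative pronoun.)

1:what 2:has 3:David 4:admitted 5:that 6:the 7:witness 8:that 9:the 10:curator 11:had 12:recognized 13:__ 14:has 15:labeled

The marked gap is inside the relative clause, the direct object of "recognized".
Its filler is the head noun "witness" (via "that"), at word 7.
(The other dependency links word 1 to a gap after word 15.)

7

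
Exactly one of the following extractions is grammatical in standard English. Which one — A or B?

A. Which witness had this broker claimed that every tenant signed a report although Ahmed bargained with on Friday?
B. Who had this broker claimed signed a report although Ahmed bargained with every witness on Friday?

B

In A, the wh-phrase is extracted from inside an adjunct island (introduced by "although"), which blocks movement.
In B, the extraction path crosses only that-complement boundaries, which are transparent.
So B is grammatical.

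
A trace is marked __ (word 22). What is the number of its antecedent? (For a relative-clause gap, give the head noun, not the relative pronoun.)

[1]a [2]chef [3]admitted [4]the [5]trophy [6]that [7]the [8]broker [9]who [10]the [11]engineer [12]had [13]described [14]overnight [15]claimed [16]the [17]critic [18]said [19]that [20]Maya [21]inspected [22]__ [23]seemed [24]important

5

The gap at 22 is the object of "inspected", inside a relative clause.
The relative pronoun is "that" (word 6); it is bound by the head noun immediately before it.
Its filler is the head noun "trophy", at word 5.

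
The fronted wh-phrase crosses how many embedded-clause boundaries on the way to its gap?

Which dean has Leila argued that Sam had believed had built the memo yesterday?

"which dean" is extracted from the subject of "built".
Boundaries crossed, outermost first: [that], [Ø] — 2 in total.

2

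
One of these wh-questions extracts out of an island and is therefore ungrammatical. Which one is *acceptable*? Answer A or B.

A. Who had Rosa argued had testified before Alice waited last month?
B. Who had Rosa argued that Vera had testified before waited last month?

A

In B, the wh-phrase is extracted from inside an adjunct island (introduced by "before"), which blocks movement.
In A, the extraction path crosses only that-complement boundaries, which are transparent.
So A is grammatical.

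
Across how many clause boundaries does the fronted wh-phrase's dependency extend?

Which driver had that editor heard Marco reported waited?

2

"which driver" is extracted from the subject of "waited".
Boundaries crossed, outermost first: [Ø], [Ø] — 2 in total.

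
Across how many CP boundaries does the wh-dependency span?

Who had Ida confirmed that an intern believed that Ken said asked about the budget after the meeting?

3

"who" is extracted from the subject of "asked".
Boundaries crossed, outermost first: [that], [that], [Ø] — 3 in total.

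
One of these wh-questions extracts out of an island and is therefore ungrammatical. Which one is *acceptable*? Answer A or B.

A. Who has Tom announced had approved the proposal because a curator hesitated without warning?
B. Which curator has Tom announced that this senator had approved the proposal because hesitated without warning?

In B, the wh-phrase is extracted from inside an adjunct island (introduced by "because"), which blocks movement.
In A, the extraction path crosses only that-complement boundaries, which are transparent.
So A is grammatical.

A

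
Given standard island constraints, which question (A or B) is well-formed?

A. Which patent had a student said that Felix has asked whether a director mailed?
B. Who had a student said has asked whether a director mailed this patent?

B

In A, the wh-phrase is extracted from inside a wh-island (introduced by "whether"), which blocks movement.
In B, the extraction path crosses only that-complement boundaries, which are transparent.
So B is grammatical.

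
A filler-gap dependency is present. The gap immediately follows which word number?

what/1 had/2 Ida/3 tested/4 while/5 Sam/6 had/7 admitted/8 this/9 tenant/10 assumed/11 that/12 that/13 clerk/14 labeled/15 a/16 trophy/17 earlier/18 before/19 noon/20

The displaced element is "what" (word 1).
It functions as the direct object of "tested", so the gap sits immediately after word 4 ("tested").
Base order: Ida had tested what while Sam had admitted this tenant assumed that that clerk labeled a trophy earlier before noon.

4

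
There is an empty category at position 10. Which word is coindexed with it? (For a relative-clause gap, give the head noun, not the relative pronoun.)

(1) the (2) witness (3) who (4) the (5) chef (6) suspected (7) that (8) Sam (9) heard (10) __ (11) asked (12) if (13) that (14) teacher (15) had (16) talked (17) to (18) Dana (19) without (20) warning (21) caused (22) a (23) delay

The gap at 10 is the subject of "asked", inside a relative clause.
The relative pronoun is "who" (word 3); it is bound by the head noun immediately before it.
Its filler is the head noun "witness", at word 2.

2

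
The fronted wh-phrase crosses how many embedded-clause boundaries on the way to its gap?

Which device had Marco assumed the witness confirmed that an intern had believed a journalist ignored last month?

3

"which device" is extracted from the object of "ignored".
Boundaries crossed, outermost first: [Ø], [that], [Ø] — 3 in total.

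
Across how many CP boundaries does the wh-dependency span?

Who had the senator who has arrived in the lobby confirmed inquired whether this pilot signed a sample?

"who" is extracted from the subject of "inquired".
Boundaries crossed, outermost first: [Ø] — 1 in total.

1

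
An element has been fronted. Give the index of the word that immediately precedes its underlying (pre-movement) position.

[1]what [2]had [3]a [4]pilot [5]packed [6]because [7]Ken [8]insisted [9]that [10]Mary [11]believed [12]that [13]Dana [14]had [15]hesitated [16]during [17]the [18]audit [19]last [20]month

5

The displaced element is "what" (word 1).
It functions as the direct object of "packed", so the gap sits immediately after word 5 ("packed").
Base order: A pilot had packed what because Ken insisted that Mary believed that Dana had hesitated during the audit last month.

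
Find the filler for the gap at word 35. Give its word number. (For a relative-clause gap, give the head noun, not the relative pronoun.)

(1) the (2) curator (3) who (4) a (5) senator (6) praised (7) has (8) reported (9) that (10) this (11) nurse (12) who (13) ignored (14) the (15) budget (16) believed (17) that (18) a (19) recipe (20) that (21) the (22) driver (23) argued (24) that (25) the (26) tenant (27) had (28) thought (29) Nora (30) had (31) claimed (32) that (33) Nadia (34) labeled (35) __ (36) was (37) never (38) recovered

The gap at 35 is the object of "labeled", inside a relative clause.
The relative pronoun is "that" (word 20); it is bound by the head noun immediately before it.
Its filler is the head noun "recipe", at word 19.

19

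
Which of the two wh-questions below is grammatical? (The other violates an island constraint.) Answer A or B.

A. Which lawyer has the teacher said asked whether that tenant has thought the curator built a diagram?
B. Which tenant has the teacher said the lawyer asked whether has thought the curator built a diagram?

In B, the wh-phrase is extracted from inside a wh-island (introduced by "whether"), which blocks movement.
In A, the extraction path crosses only that-complement boundaries, which are transparent.
So A is grammatical.

A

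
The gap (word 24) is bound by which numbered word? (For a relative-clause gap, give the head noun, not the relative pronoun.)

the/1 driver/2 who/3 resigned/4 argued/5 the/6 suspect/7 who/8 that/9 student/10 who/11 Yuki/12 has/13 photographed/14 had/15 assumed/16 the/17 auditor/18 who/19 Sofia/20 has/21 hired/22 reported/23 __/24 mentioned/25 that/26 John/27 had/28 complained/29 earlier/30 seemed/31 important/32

7

The gap at 24 is the subject of "mentioned", inside a relative clause.
The relative pronoun is "who" (word 8); it is bound by the head noun immediately before it.
Its filler is the head noun "suspect", at word 7.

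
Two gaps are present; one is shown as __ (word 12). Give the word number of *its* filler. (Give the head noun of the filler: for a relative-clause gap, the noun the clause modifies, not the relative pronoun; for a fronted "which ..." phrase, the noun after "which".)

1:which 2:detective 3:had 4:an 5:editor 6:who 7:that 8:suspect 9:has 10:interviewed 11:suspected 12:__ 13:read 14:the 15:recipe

The marked gap is the subject of "read".
Its filler is the fronted wh-phrase "which detective", at word 2.
(The other dependency links word 5 to a gap after word 10.)

2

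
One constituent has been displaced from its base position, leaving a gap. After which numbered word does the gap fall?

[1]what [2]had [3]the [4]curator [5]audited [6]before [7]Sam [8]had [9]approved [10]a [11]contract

5

The displaced element is "what" (word 1).
It functions as the direct object of "audited", so the gap sits immediately after word 5 ("audited").
Base order: The curator had audited what before Sam had approved a contract.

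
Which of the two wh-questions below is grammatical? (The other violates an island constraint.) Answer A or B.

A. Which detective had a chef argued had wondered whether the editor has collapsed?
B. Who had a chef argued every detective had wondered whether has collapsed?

In B, the wh-phrase is extracted from inside a wh-island (introduced by "whether"), which blocks movement.
In A, the extraction path crosses only that-complement boundaries, which are transparent.
So A is grammatical.

A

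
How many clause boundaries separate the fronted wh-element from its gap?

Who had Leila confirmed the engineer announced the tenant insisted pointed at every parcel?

"who" is extracted from the subject of "pointed".
Boundaries crossed, outermost first: [Ø], [Ø], [Ø] — 3 in total.

3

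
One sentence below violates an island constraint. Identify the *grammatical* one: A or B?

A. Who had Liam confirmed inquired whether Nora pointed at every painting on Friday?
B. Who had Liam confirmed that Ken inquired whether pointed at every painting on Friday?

A

In B, the wh-phrase is extracted from inside a wh-island (introduced by "whether"), which blocks movement.
In A, the extraction path crosses only that-complement boundaries, which are transparent.
So A is grammatical.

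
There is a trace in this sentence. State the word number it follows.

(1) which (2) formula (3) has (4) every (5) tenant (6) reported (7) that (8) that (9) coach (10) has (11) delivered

11

The displaced element is "which formula" (word 2).
It is linked across 1 clause boundary (that).
It functions as the direct object of "delivered", so the gap sits immediately after word 11 ("delivered").
Base order: Every tenant has reported that that coach has delivered which formula.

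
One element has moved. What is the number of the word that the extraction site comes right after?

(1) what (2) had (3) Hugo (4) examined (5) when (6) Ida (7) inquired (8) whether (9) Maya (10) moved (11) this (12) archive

4

The displaced element is "what" (word 1).
It functions as the direct object of "examined", so the gap sits immediately after word 4 ("examined").
Base order: Hugo had examined what when Ida inquired whether Maya moved this archive.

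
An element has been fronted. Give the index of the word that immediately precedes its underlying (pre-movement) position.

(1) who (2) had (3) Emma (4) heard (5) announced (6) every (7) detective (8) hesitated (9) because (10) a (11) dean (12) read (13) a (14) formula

4

The displaced element is "who" (word 1).
It is linked across 1 clause boundary (Ø).
It functions as the subject of "announced", so the gap sits immediately after word 4 ("heard").
Base order: Emma had heard that who announced every detective hesitated because a dean read a formula.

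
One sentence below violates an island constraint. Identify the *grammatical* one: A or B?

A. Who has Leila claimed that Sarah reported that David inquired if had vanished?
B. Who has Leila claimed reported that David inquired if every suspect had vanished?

B

In A, the wh-phrase is extracted from inside a wh-island (introduced by "if"), which blocks movement.
In B, the extraction path crosses only that-complement boundaries, which are transparent.
So B is grammatical.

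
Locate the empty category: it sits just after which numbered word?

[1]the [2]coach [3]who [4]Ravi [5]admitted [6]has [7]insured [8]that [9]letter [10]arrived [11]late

The displaced element is "the coach" (word 2).
It is linked across 1 clause boundary (Ø).
It functions as the subject of "insured", so the gap sits immediately after word 5 ("admitted").
Base order: Ravi admitted that the coach has insured that letter.

5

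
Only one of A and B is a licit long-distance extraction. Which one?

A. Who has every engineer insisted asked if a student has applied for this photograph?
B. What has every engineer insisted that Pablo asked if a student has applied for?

In B, the wh-phrase is extracted from inside a wh-island (introduced by "if"), which blocks movement.
In A, the extraction path crosses only that-complement boundaries, which are transparent.
So A is grammatical.

A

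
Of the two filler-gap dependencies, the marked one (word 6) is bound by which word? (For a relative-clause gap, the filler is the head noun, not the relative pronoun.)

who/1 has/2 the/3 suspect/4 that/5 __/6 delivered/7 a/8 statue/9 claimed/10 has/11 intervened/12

The marked gap is inside the relative clause, the subject of "delivered".
Its filler is the head noun "suspect" (via "that"), at word 4.
(The other dependency links word 1 to a gap after word 10.)

4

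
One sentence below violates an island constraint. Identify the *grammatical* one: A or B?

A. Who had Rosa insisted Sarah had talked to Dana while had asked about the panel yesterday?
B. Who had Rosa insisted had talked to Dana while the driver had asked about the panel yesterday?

B

In A, the wh-phrase is extracted from inside an adjunct island (introduced by "while"), which blocks movement.
In B, the extraction path crosses only that-complement boundaries, which are transparent.
So B is grammatical.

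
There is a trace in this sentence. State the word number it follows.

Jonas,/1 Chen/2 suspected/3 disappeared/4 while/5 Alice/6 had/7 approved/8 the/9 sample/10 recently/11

3

The displaced element is "Jonas" (word 1).
It is linked across 1 clause boundary (Ø).
It functions as the subject of "disappeared", so the gap sits immediately after word 3 ("suspected").
Base order: Chen suspected that Jonas disappeared while Alice had approved the sample recently.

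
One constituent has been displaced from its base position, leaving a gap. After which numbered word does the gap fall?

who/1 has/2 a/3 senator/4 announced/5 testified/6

The displaced element is "who" (word 1).
It is linked across 1 clause boundary (Ø).
It functions as the subject of "testified", so the gap sits immediately after word 5 ("announced").
Base order: A senator has announced that who testified.

5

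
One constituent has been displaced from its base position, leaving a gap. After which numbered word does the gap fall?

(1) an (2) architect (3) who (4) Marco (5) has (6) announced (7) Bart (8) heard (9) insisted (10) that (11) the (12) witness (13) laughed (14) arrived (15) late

8

The displaced element is "an architect" (word 2).
It is linked across 2 clause boundaries (Ø → Ø).
It functions as the subject of "insisted", so the gap sits immediately after word 8 ("heard").
Base order: Marco has announced Bart heard an architect insisted that the witness laughed.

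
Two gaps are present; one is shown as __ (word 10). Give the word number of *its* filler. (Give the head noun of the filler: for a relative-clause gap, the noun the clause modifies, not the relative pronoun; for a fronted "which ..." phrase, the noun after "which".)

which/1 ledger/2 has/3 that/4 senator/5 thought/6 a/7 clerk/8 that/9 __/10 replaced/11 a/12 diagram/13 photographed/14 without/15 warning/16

The marked gap is inside the relative clause, the subject of "replaced".
Its filler is the head noun "clerk" (via "that"), at word 8.
(The other dependency links word 2 to a gap after word 14.)

8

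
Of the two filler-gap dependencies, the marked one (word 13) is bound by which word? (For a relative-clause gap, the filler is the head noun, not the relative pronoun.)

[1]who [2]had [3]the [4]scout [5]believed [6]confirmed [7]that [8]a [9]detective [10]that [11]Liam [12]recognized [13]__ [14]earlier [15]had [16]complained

9

The marked gap is inside the relative clause, the direct object of "recognized".
Its filler is the head noun "detective" (via "that"), at word 9.
(The other dependency links word 1 to a gap after word 5.)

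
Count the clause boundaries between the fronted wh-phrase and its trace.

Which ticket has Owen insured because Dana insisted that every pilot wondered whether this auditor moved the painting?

"which ticket" originates inside the matrix clause — no clause boundary is crossed.

0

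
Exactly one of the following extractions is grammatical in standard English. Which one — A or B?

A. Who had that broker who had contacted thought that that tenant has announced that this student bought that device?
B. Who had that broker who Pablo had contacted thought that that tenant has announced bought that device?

B

In A, the wh-phrase is extracted from inside a complex-NP island (relative clause) (introduced by "who"), which blocks movement.
In B, the extraction path crosses only that-complement boundaries, which are transparent.
So B is grammatical.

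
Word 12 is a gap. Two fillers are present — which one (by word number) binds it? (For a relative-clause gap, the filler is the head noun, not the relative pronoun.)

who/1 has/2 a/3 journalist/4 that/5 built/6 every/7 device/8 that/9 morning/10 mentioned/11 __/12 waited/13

The marked gap is the subject of "waited".
Its filler is the fronted wh-phrase "who", at word 1.
(The other dependency links word 4 to a gap after word 5.)

1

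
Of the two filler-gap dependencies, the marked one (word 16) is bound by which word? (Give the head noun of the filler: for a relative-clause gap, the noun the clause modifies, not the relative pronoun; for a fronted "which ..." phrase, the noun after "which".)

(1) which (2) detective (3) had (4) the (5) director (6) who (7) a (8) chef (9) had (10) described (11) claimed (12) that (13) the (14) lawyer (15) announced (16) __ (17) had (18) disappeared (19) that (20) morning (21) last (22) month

The marked gap is the subject of "disappeared".
Its filler is the fronted wh-phrase "which detective", at word 2.
(The other dependency links word 5 to a gap after word 10.)

2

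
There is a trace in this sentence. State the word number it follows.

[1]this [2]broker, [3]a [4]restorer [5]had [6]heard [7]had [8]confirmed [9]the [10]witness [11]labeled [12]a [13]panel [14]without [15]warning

6

The displaced element is "this broker" (word 2).
It is linked across 1 clause boundary (Ø).
It functions as the subject of "confirmed", so the gap sits immediately after word 6 ("heard").
Base order: A restorer had heard this broker had confirmed the witness labeled a panel without warning.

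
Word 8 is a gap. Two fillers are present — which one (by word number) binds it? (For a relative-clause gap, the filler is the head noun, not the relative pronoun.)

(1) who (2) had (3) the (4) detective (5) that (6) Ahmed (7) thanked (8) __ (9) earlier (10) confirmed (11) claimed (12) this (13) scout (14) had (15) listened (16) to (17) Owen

The marked gap is inside the relative clause, the direct object of "thanked".
Its filler is the head noun "detective" (via "that"), at word 4.
(The other dependency links word 1 to a gap after word 10.)

4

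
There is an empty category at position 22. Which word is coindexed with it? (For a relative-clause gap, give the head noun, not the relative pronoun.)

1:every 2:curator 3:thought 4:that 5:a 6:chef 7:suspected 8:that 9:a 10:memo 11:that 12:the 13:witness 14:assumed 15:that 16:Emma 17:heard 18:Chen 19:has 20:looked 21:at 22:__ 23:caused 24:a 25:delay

The gap at 22 is the prepositional object of "looked", inside a relative clause.
The relative pronoun is "that" (word 11); it is bound by the head noun immediately before it.
Its filler is the head noun "memo", at word 10.

10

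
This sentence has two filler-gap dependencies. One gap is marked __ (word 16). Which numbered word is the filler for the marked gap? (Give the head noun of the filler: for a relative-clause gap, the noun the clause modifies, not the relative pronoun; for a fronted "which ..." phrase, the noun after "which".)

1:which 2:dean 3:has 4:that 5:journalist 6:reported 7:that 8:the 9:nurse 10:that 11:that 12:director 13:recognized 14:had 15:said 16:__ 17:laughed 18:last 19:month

2

The marked gap is the subject of "laughed".
Its filler is the fronted wh-phrase "which dean", at word 2.
(The other dependency links word 9 to a gap after word 13.)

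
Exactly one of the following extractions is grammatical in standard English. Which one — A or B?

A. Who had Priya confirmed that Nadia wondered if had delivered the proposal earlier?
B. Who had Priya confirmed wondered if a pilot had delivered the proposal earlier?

In A, the wh-phrase is extracted from inside a wh-island (introduced by "if"), which blocks movement.
In B, the extraction path crosses only that-complement boundaries, which are transparent.
So B is grammatical.

B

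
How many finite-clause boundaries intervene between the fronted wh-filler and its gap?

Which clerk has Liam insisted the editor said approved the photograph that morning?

2

"which clerk" is extracted from the subject of "approved".
Boundaries crossed, outermost first: [Ø], [Ø] — 2 in total.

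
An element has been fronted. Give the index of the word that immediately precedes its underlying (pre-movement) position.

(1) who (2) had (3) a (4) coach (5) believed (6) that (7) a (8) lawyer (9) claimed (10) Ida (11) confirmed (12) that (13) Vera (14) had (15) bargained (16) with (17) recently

16

The displaced element is "who" (word 1).
It is linked across 3 clause boundaries (that → Ø → that).
It functions as the object of the preposition "with" of "bargained", so the gap sits immediately after word 16 ("with").
Base order: A coach had believed that a lawyer claimed Ida confirmed that Vera had bargained with who recently.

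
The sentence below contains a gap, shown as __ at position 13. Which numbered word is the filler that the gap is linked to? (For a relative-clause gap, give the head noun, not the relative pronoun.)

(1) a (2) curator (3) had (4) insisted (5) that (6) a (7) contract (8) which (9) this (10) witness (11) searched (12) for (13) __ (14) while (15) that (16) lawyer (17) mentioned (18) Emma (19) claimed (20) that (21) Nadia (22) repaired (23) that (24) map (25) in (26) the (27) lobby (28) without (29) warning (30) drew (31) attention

7

The gap at 13 is the prepositional object of "searched", inside a relative clause.
The relative pronoun is "which" (word 8); it is bound by the head noun immediately before it.
Its filler is the head noun "contract", at word 7.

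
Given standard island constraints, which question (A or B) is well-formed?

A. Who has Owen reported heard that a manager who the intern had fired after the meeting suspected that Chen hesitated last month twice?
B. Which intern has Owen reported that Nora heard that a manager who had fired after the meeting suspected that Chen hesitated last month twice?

In B, the wh-phrase is extracted from inside a complex-NP island (relative clause) (introduced by "who"), which blocks movement.
In A, the extraction path crosses only that-complement boundaries, which are transparent.
So A is grammatical.

A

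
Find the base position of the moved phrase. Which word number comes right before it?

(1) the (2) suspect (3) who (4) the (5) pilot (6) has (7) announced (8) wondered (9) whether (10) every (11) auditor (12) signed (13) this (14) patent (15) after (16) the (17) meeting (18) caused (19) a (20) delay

The displaced element is "the suspect" (word 2).
It is linked across 1 clause boundary (Ø).
It functions as the subject of "wondered", so the gap sits immediately after word 7 ("announced").
Base order: The pilot has announced that the suspect wondered whether every auditor signed this patent after the meeting.

7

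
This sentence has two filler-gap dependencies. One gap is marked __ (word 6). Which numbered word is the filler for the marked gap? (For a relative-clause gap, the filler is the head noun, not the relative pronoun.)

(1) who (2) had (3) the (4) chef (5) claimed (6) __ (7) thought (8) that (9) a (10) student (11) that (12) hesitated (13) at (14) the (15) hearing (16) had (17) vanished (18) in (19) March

The marked gap is the subject of "thought".
Its filler is the fronted wh-phrase "who", at word 1.
(The other dependency links word 10 to a gap after word 11.)

1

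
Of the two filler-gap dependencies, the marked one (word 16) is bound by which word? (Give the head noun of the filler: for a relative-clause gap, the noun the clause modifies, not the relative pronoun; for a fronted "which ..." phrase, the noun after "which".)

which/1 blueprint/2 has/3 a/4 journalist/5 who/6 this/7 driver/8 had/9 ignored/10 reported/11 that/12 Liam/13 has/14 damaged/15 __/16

2

The marked gap is the direct object of "damaged".
Its filler is the fronted wh-phrase "which blueprint", at word 2.
(The other dependency links word 5 to a gap after word 10.)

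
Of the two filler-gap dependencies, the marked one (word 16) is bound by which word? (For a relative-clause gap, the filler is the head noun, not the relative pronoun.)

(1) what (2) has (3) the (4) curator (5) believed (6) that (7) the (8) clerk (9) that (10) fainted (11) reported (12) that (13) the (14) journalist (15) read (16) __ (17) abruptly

The marked gap is the direct object of "read".
Its filler is the fronted wh-phrase "what", at word 1.
(The other dependency links word 8 to a gap after word 9.)

1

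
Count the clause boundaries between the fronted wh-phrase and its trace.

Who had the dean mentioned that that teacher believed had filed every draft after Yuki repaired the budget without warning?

2

"who" is extracted from the subject of "filed".
Boundaries crossed, outermost first: [that], [Ø] — 2 in total.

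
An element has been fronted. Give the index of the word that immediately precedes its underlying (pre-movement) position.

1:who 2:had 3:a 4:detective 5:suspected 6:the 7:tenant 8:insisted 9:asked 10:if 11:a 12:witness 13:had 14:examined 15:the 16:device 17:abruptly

8

The displaced element is "who" (word 1).
It is linked across 2 clause boundaries (Ø → Ø).
It functions as the subject of "asked", so the gap sits immediately after word 8 ("insisted").
Base order: A detective had suspected the tenant insisted who asked if a witness had examined the device abruptly.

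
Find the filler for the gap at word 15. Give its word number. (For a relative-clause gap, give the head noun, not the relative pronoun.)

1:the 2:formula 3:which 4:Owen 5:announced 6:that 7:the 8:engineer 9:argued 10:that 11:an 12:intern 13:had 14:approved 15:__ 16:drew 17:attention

The gap at 15 is the object of "approved", inside a relative clause.
The relative pronoun is "which" (word 3); it is bound by the head noun immediately before it.
Its filler is the head noun "formula", at word 2.

2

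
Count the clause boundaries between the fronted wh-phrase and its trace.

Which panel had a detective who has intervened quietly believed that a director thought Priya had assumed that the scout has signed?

3

"which panel" is extracted from the object of "signed".
Boundaries crossed, outermost first: [that], [Ø], [that] — 3 in total.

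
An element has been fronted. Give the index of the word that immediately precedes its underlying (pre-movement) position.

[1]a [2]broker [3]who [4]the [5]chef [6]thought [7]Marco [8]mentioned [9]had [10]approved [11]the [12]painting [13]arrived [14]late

8

The displaced element is "a broker" (word 2).
It is linked across 2 clause boundaries (Ø → Ø).
It functions as the subject of "approved", so the gap sits immediately after word 8 ("mentioned").
Base order: The chef thought Marco mentioned that a broker had approved the painting.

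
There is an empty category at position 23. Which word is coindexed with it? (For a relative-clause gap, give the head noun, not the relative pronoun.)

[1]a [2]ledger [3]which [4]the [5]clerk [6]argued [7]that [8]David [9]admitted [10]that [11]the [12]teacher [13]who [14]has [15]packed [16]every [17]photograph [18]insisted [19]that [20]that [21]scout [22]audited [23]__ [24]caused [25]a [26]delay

2

The gap at 23 is the object of "audited", inside a relative clause.
The relative pronoun is "which" (word 3); it is bound by the head noun immediately before it.
Its filler is the head noun "ledger", at word 2.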